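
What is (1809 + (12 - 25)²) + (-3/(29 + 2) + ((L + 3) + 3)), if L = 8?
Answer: 61749/31 ≈ 1991.9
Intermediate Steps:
(1809 + (12 - 25)²) + (-3/(29 + 2) + ((L + 3) + 3)) = (1809 + (12 - 25)²) + (-3/(29 + 2) + ((8 + 3) + 3)) = (1809 + (-13)²) + (-3/31 + (11 + 3)) = (1809 + 169) + ((1/31)*(-3) + 14) = 1978 + (-3/31 + 14) = 1978 + 431/31 = 61749/31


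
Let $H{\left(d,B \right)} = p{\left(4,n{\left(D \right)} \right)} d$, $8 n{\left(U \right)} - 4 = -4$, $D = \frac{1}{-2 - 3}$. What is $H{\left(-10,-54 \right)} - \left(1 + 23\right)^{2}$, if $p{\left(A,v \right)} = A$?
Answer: $-616$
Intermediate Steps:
$D = - \frac{1}{5}$ ($D = \frac{1}{-5} = - \frac{1}{5} \approx -0.2$)
$n{\left(U \right)} = 0$ ($n{\left(U \right)} = \frac{1}{2} + \frac{1}{8} \left(-4\right) = \frac{1}{2} - \frac{1}{2} = 0$)
$H{\left(d,B \right)} = 4 d$
$H{\left(-10,-54 \right)} - \left(1 + 23\right)^{2} = 4 \left(-10\right) - \left(1 + 23\right)^{2} = -40 - 24^{2} = -40 - 576 = -616$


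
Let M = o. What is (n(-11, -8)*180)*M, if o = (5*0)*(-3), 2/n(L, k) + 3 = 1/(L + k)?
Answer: 0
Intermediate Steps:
n(L, k) = 2/(-3 + 1/(L + k))
o = 0 (o = 0*(-3) = 0)
M = 0
(n(-11, -8)*180)*M = ((2*(-1*(-11) - 1*(-8))/(-1 + 3*(-11) + 3*(-8)))*180)*0 = ((2*(11 + 8)/(-1 - 33 - 24))*180)*0 = ((2*19/(-58))*180)*0 = ((2*(-1/58)*19)*180)*0 = -19/29*180*0 = -3420/29*0 = 0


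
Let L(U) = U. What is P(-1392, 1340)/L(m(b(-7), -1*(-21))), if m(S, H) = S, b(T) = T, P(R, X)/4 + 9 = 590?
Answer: -332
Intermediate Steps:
P(R, X) = 2324 (P(R, X) = -36 + 4*590 = -36 + 2360 = 2324)
P(-1392, 1340)/L(m(b(-7), -1*(-21))) = 2324/(-7) = 2324*(-⅐) = -332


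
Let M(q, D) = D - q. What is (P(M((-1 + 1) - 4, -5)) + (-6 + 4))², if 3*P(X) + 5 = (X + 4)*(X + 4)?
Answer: 4/9 ≈ 0.44444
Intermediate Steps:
P(X) = -5/3 + (4 + X)²/3 (P(X) = -5/3 + ((X + 4)*(X + 4))/3 = -5/3 + ((4 + X)*(4 + X))/3 = -5/3 + (4 + X)²/3)
(P(M((-1 + 1) - 4, -5)) + (-6 + 4))² = ((-5/3 + (4 + (-5 - ((-1 + 1) - 4)))²/3) + (-6 + 4))² = ((-5/3 + (4 + (-5 - (0 - 4)))²/3) - 2)² = ((-5/3 + (4 + (-5 - 1*(-4)))²/3) - 2)² = ((-5/3 + (4 + (-5 + 4))²/3) - 2)² = ((-5/3 + (4 - 1)²/3) - 2)² = ((-5/3 + (⅓)*3²) - 2)² = ((-5/3 + (⅓)*9) - 2)² = ((-5/3 + 3) - 2)² = (4/3 - 2)² = (-⅔)² = 4/9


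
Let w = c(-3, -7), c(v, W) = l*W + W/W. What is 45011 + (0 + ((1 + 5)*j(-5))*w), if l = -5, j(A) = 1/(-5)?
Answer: 224839/5 ≈ 44968.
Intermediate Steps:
j(A) = -⅕
c(v, W) = 1 - 5*W (c(v, W) = -5*W + W/W = -5*W + 1 = 1 - 5*W)
w = 36 (w = 1 - 5*(-7) = 1 + 35 = 36)
45011 + (0 + ((1 + 5)*j(-5))*w) = 45011 + (0 + ((1 + 5)*(-⅕))*36) = 45011 + (0 + (6*(-⅕))*36) = 45011 + (0 - 6/5*36) = 45011 + (0 - 216/5) = 45011 - 216/5 = 224839/5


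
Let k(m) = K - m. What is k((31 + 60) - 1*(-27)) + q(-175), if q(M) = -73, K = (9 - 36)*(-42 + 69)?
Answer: -920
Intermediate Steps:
K = -729 (K = -27*27 = -729)
k(m) = -729 - m
k((31 + 60) - 1*(-27)) + q(-175) = (-729 - ((31 + 60) - 1*(-27))) - 73 = (-729 - (91 + 27)) - 73 = (-729 - 1*118) - 73 = (-729 - 118) - 73 = -847 - 73 = -920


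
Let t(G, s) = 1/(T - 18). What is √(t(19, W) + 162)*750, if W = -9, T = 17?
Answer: 750*√161 ≈ 9516.4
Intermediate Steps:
t(G, s) = -1 (t(G, s) = 1/(17 - 18) = 1/(-1) = -1)
√(t(19, W) + 162)*750 = √(-1 + 162)*750 = √161*750 = 750*√161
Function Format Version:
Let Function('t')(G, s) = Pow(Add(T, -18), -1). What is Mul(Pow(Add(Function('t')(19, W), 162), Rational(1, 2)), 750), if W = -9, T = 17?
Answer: Mul(750, Pow(161, Rational(1, 2))) ≈ 9516.4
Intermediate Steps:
Function('t')(G, s) = -1 (Function('t')(G, s) = Pow(Add(17, -18), -1) = Pow(-1, -1) = -1)
Mul(Pow(Add(Function('t')(19, W), 162), Rational(1, 2)), 750) = Mul(Pow(Add(-1, 162), Rational(1, 2)), 750) = Mul(Pow(161, Rational(1, 2)), 750) = Mul(750, Pow(161, Rational(1, 2)))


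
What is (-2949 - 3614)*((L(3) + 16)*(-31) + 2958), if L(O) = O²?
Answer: -14327029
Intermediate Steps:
(-2949 - 3614)*((L(3) + 16)*(-31) + 2958) = (-2949 - 3614)*((3² + 16)*(-31) + 2958) = -6563*((9 + 16)*(-31) + 2958) = -6563*(25*(-31) + 2958) = -6563*(-775 + 2958) = -6563*2183 = -14327029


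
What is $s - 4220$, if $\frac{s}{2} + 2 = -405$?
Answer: $-5034$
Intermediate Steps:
$s = -814$ ($s = -4 + 2 \left(-405\right) = -4 - 810 = -814$)
$s - 4220 = -814 - 4220 = -5034$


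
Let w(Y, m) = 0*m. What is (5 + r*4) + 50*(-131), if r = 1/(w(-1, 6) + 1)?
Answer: -6541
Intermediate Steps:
w(Y, m) = 0
r = 1 (r = 1/(0 + 1) = 1/1 = 1)
(5 + r*4) + 50*(-131) = (5 + 1*4) + 50*(-131) = (5 + 4) - 6550 = 9 - 6550 = -6541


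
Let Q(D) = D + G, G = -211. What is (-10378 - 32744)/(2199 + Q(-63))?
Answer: -43122/1925 ≈ -22.401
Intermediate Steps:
Q(D) = -211 + D (Q(D) = D - 211 = -211 + D)
(-10378 - 32744)/(2199 + Q(-63)) = (-10378 - 32744)/(2199 + (-211 - 63)) = -43122/(2199 - 274) = -43122/1925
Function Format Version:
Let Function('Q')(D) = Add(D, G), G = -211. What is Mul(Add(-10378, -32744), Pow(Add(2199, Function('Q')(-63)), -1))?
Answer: Rational(-43122, 1925) ≈ -22.401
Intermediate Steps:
Function('Q')(D) = Add(-211, D) (Function('Q')(D) = Add(D, -211) = Add(-211, D))
Mul(Add(-10378, -32744), Pow(Add(2199, Function('Q')(-63)), -1)) = Mul(Add(-10378, -32744), Pow(Add(2199, Add(-211, -63)), -1)) = Mul(-43122, Pow(Add(2199, -274), -1)) = Mul(-43122, Pow(1925, -1)) = Mul(-43122, Rational(1, 1925)) = Rational(-43122, 1925)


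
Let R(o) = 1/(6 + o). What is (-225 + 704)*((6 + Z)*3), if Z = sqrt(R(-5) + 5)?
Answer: 8622 + 1437*sqrt(6) ≈ 12142.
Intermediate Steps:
Z = sqrt(6) (Z = sqrt(1/(6 - 5) + 5) = sqrt(1/1 + 5) = sqrt(1 + 5) = sqrt(6) ≈ 2.4495)
(-225 + 704)*((6 + Z)*3) = (-225 + 704)*((6 + sqrt(6))*3) = 479*(18 + 3*sqrt(6)) = 8622 + 1437*sqrt(6)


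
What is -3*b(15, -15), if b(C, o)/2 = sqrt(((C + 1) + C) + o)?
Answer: -24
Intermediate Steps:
b(C, o) = 2*sqrt(1 + o + 2*C) (b(C, o) = 2*sqrt(((C + 1) + C) + o) = 2*sqrt(((1 + C) + C) + o) = 2*sqrt((1 + 2*C) + o) = 2*sqrt(1 + o + 2*C))
-3*b(15, -15) = -6*sqrt(1 - 15 + 2*15) = -6*sqrt(1 - 15 + 30) = -6*sqrt(16) = -6*4 = -3*8 = -24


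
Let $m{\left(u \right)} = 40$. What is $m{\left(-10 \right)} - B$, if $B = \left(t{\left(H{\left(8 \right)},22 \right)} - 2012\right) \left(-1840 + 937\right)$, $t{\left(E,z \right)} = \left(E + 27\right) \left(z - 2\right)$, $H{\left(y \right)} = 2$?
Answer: $-1293056$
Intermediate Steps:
$t{\left(E,z \right)} = \left(-2 + z\right) \left(27 + E\right)$ ($t{\left(E,z \right)} = \left(27 + E\right) \left(-2 + z\right) = \left(-2 + z\right) \left(27 + E\right)$)
$B = 1293096$ ($B = \left(\left(-54 - 4 + 27 \cdot 22 + 2 \cdot 22\right) - 2012\right) \left(-1840 + 937\right) = \left(\left(-54 - 4 + 594 + 44\right) - 2012\right) \left(-903\right) = \left(580 - 2012\right) \left(-903\right) = \left(-1432\right) \left(-903\right) = 1293096$)
$m{\left(-10 \right)} - B = 40 - 1293096 = -1293056$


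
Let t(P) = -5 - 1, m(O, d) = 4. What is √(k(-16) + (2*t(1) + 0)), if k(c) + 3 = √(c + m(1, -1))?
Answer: √(-15 + 2*I*√3) ≈ 0.4443 + 3.8984*I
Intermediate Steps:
t(P) = -6
k(c) = -3 + √(4 + c) (k(c) = -3 + √(c + 4) = -3 + √(4 + c))
√(k(-16) + (2*t(1) + 0)) = √((-3 + √(4 - 16)) + (2*(-6) + 0)) = √((-3 + √(-12)) + (-12 + 0)) = √((-3 + 2*I*√3) - 12) = √(-15 + 2*I*√3)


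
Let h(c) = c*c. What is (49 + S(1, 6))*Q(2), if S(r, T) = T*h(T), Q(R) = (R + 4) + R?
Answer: 2120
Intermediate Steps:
h(c) = c²
Q(R) = 4 + 2*R (Q(R) = (4 + R) + R = 4 + 2*R)
S(r, T) = T³ (S(r, T) = T*T² = T³)
(49 + S(1, 6))*Q(2) = (49 + 6³)*(4 + 2*2) = (49 + 216)*(4 + 4) = 265*8 = 2120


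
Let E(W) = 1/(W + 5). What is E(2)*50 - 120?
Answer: -790/7 ≈ -112.86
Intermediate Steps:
E(W) = 1/(5 + W)
E(2)*50 - 120 = 50/(5 + 2) - 120 = 50/7 - 120 = -790/7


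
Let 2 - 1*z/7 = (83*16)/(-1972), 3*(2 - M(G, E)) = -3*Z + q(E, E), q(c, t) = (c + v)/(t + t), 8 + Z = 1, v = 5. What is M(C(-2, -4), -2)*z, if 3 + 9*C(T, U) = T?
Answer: -87647/986 ≈ -88.891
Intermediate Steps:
Z = -7 (Z = -8 + 1 = -7)
C(T, U) = -⅓ + T/9
q(c, t) = (5 + c)/(2*t) (q(c, t) = (c + 5)/(t + t) = (5 + c)/((2*t)) = (5 + c)*(1/(2*t)) = (5 + c)/(2*t))
M(G, E) = -5 - (5 + E)/(6*E) (M(G, E) = 2 - (-3*(-7) + (5 + E)/(2*E))/3 = 2 - (21 + (5 + E)/(2*E))/3 = 2 + (-7 - (5 + E)/(6*E)) = -5 - (5 + E)/(6*E))
z = 9226/493 (z = 14 - 7*83*16/(-1972) = 14 - 9296*(-1)/1972 = 14 - 7*(-332/493) = 14 + 2324/493 = 9226/493 ≈ 18.714)
M(C(-2, -4), -2)*z = ((⅙)*(-5 - 31*(-2))/(-2))*(9226/493) = ((⅙)*(-½)*(-5 + 62))*(9226/493) = ((⅙)*(-½)*57)*(9226/493) = -19/4*9226/493 = -87647/986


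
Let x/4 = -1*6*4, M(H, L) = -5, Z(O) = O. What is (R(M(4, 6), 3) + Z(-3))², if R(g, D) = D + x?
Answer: 9216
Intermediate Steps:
x = -96 (x = 4*(-1*6*4) = 4*(-6*4) = 4*(-24) = -96)
R(g, D) = -96 + D (R(g, D) = D - 96 = -96 + D)
(R(M(4, 6), 3) + Z(-3))² = ((-96 + 3) - 3)² = (-93 - 3)² = (-96)² = 9216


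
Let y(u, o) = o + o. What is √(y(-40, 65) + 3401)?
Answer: √3531 ≈ 59.422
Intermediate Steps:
y(u, o) = 2*o
√(y(-40, 65) + 3401) = √(2*65 + 3401) = √(130 + 3401) = √3531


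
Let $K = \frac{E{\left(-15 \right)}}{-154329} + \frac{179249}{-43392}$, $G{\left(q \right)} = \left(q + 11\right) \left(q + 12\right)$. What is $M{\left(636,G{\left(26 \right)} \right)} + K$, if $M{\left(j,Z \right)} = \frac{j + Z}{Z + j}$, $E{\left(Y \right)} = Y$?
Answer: $- \frac{6988674691}{2232214656} \approx -3.1308$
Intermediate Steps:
$G{\left(q \right)} = \left(11 + q\right) \left(12 + q\right)$
$K = - \frac{9220889347}{2232214656}$ ($K = - \frac{15}{-154329} + \frac{179249}{-43392} = \left(-15\right) \left(- \frac{1}{154329}\right) + 179249 \left(- \frac{1}{43392}\right) = \frac{5}{51443} - \frac{179249}{43392} = - \frac{9220889347}{2232214656} \approx -4.1308$)
$M{\left(j,Z \right)} = 1$ ($M{\left(j,Z \right)} = \frac{Z + j}{Z + j} = 1$)
$M{\left(636,G{\left(26 \right)} \right)} + K = 1 - \frac{9220889347}{2232214656} = - \frac{6988674691}{2232214656}$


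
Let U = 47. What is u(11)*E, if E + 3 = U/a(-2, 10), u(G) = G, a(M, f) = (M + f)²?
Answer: -1595/64 ≈ -24.922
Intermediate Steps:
E = -145/64 (E = -3 + 47/((-2 + 10)²) = -3 + 47/(8²) = -3 + 47/64 = -145/64 ≈ -2.2656)
u(11)*E = 11*(-145/64) = -1595/64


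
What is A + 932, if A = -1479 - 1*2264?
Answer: -2811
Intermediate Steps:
A = -3743 (A = -1479 - 2264 = -3743)
A + 932 = -3743 + 932 = -2811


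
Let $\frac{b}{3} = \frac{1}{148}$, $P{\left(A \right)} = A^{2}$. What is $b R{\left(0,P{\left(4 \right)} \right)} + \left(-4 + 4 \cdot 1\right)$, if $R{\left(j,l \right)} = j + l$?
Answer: $\frac{12}{37} \approx 0.32432$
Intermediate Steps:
$b = \frac{3}{148} \approx 0.02027$
$b R{\left(0,P{\left(4 \right)} \right)} + \left(-4 + 4 \cdot 1\right) = \frac{3 \left(0 + 4^{2}\right)}{148} + \left(-4 + 4 \cdot 1\right) = \frac{3 \left(0 + 16\right)}{148} + \left(-4 + 4\right) = \frac{3}{148} \cdot 16 + 0 = \frac{12}{37} + 0 = \frac{12}{37}$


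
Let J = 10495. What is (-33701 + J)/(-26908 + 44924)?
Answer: -11603/9008 ≈ -1.2881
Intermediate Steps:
(-33701 + J)/(-26908 + 44924) = (-33701 + 10495)/(-26908 + 44924) = -23206/18016 = -23206*1/18016 = -11603/9008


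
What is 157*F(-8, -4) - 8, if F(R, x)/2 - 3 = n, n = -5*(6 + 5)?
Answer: -16336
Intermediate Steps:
n = -55 (n = -5*11 = -55)
F(R, x) = -104 (F(R, x) = 6 + 2*(-55) = 6 - 110 = -104)
157*F(-8, -4) - 8 = 157*(-104) - 8 = -16328 - 8 = -16336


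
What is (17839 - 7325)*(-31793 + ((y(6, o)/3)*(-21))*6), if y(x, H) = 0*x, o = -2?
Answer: -334271602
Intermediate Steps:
y(x, H) = 0
(17839 - 7325)*(-31793 + ((y(6, o)/3)*(-21))*6) = (17839 - 7325)*(-31793 + ((0/3)*(-21))*6) = 10514*(-31793 + ((0*(⅓))*(-21))*6) = 10514*(-31793 + (0*(-21))*6) = 10514*(-31793 + 0*6) = 10514*(-31793 + 0) = 10514*(-31793) = -334271602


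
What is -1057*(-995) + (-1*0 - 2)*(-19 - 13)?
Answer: 1051779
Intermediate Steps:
-1057*(-995) + (-1*0 - 2)*(-19 - 13) = 1051715 + (0 - 2)*(-32) = 1051715 - 2*(-32) = 1051715 + 64 = 1051779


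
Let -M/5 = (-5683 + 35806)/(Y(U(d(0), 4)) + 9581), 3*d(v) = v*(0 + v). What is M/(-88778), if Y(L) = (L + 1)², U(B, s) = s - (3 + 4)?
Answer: 3347/18909714 ≈ 0.00017700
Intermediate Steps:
d(v) = v²/3 (d(v) = (v*(0 + v))/3 = (v*v)/3 = v²/3)
U(B, s) = -7 + s (U(B, s) = s - 1*7 = s - 7 = -7 + s)
Y(L) = (1 + L)²
M = -3347/213 (M = -5*(-5683 + 35806)/((1 + (-7 + 4))² + 9581) = -150615/((1 - 3)² + 9581) = -150615/((-2)² + 9581) = -150615/(4 + 9581) = -150615/9585 = -5*3347/1065 = -3347/213 ≈ -15.714)
M/(-88778) = -3347/213/(-88778) = -3347/213*(-1/88778) = 3347/18909714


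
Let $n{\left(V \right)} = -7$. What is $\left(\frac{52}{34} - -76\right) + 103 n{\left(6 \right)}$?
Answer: $- \frac{10939}{17} \approx -643.47$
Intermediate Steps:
$\left(\frac{52}{34} - -76\right) + 103 n{\left(6 \right)} = \left(\frac{52}{34} - -76\right) + 103 \left(-7\right) = \left(52 \cdot \frac{1}{34} + 76\right) - 721 = \left(\frac{26}{17} + 76\right) - 721 = \frac{1318}{17} - 721 = - \frac{10939}{17}$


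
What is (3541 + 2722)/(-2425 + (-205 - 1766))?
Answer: -6263/4396 ≈ -1.4247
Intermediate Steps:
(3541 + 2722)/(-2425 + (-205 - 1766)) = 6263/(-2425 - 1971) = 6263/(-4396) = 6263*(-1/4396) = -6263/4396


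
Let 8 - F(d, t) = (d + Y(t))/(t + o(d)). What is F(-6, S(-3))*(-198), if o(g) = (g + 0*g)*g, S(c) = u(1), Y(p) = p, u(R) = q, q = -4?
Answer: -13167/8 ≈ -1645.9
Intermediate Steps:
u(R) = -4
S(c) = -4
o(g) = g**2 (o(g) = (g + 0)*g = g*g = g**2)
F(d, t) = 8 - (d + t)/(t + d**2)
F(-6, S(-3))*(-198) = ((-1*(-6) + 7*(-4) + 8*(-6)**2)/(-4 + (-6)**2))*(-198) = ((6 - 28 + 8*36)/(-4 + 36))*(-198) = ((6 - 28 + 288)/32)*(-198) = ((1/32)*266)*(-198) = (133/16)*(-198) = -13167/8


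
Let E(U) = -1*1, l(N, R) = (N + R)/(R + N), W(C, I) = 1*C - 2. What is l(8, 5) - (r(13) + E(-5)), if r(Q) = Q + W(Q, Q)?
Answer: -22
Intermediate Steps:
W(C, I) = -2 + C (W(C, I) = C - 2 = -2 + C)
l(N, R) = 1 (l(N, R) = (N + R)/(N + R) = 1)
r(Q) = -2 + 2*Q (r(Q) = Q + (-2 + Q) = -2 + 2*Q)
E(U) = -1
l(8, 5) - (r(13) + E(-5)) = 1 - ((-2 + 2*13) - 1) = 1 - ((-2 + 26) - 1) = 1 - (24 - 1) = 1 - 1*23 = 1 - 23 = -22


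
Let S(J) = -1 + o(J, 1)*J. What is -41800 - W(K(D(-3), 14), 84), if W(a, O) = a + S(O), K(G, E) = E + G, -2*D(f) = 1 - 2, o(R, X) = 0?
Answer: -83627/2 ≈ -41814.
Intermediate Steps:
D(f) = ½ (D(f) = -(1 - 2)/2 = -½*(-1) = ½)
S(J) = -1 (S(J) = -1 + 0*J = -1 + 0 = -1)
W(a, O) = -1 + a (W(a, O) = a - 1 = -1 + a)
-41800 - W(K(D(-3), 14), 84) = -41800 - (-1 + (14 + ½)) = -41800 - (-1 + 29/2) = -41800 - 1*27/2 = -41800 - 27/2 = -83627/2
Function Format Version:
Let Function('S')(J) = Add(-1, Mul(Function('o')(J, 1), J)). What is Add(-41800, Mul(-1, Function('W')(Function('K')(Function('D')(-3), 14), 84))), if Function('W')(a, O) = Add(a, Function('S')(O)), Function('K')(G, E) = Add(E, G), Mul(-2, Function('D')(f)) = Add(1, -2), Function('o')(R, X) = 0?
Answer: Rational(-83627, 2) ≈ -41814.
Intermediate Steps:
Function('D')(f) = Rational(1, 2) (Function('D')(f) = Mul(Rational(-1, 2), Add(1, -2)) = Mul(Rational(-1, 2), -1) = Rational(1, 2))
Function('S')(J) = -1 (Function('S')(J) = Add(-1, Mul(0, J)) = Add(-1, 0) = -1)
Function('W')(a, O) = Add(-1, a) (Function('W')(a, O) = Add(a, -1) = Add(-1, a))
Add(-41800, Mul(-1, Function('W')(Function('K')(Function('D')(-3), 14), 84))) = Add(-41800, Mul(-1, Add(-1, Add(14, Rational(1, 2))))) = Add(-41800, Mul(-1, Add(-1, Rational(29, 2)))) = Add(-41800, Mul(-1, Rational(27, 2))) = Add(-41800, Rational(-27, 2)) = Rational(-83627, 2)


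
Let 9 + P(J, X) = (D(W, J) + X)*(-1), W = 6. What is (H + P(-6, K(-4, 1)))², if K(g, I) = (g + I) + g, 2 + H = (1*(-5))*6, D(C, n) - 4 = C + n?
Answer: 1444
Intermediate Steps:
D(C, n) = 4 + C + n (D(C, n) = 4 + (C + n) = 4 + C + n)
H = -32 (H = -2 + (1*(-5))*6 = -2 - 5*6 = -2 - 30 = -32)
K(g, I) = I + 2*g (K(g, I) = (I + g) + g = I + 2*g)
P(J, X) = -19 - J - X (P(J, X) = -9 + ((4 + 6 + J) + X)*(-1) = -9 + ((10 + J) + X)*(-1) = -9 + (10 + J + X)*(-1) = -9 + (-10 - J - X) = -19 - J - X)
(H + P(-6, K(-4, 1)))² = (-32 + (-19 - 1*(-6) - (1 + 2*(-4))))² = (-32 + (-19 + 6 - (1 - 8)))² = (-32 + (-19 + 6 - 1*(-7)))² = (-32 + (-19 + 6 + 7))² = (-32 - 6)² = (-38)² = 1444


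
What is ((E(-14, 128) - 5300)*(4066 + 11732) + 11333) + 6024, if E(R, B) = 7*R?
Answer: -85260247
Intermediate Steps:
((E(-14, 128) - 5300)*(4066 + 11732) + 11333) + 6024 = ((7*(-14) - 5300)*(4066 + 11732) + 11333) + 6024 = ((-98 - 5300)*15798 + 11333) + 6024 = (-5398*15798 + 11333) + 6024 = (-85277604 + 11333) + 6024 = -85266271 + 6024 = -85260247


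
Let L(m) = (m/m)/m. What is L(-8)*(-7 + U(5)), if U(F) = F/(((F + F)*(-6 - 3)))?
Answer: 127/144 ≈ 0.88194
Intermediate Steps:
L(m) = 1/m
U(F) = -1/18 (U(F) = F/(((2*F)*(-9))) = F/((-18*F)) = F*(-1/(18*F)) = -1/18)
L(-8)*(-7 + U(5)) = (-7 - 1/18)/(-8) = -⅛*(-127/18) = 127/144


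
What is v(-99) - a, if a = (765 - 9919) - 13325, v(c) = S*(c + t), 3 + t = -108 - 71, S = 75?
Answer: 1404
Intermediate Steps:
t = -182 (t = -3 + (-108 - 71) = -3 - 179 = -182)
v(c) = -13650 + 75*c (v(c) = 75*(c - 182) = 75*(-182 + c) = -13650 + 75*c)
a = -22479 (a = -9154 - 13325 = -22479)
v(-99) - a = (-13650 + 75*(-99)) - 1*(-22479) = (-13650 - 7425) + 22479 = -21075 + 22479 = 1404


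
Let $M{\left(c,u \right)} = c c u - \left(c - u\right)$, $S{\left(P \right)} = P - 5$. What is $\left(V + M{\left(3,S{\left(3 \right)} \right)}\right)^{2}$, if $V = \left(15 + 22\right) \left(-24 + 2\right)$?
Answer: $700569$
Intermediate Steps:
$S{\left(P \right)} = -5 + P$ ($S{\left(P \right)} = P - 5 = -5 + P$)
$V = -814$ ($V = 37 \left(-22\right) = -814$)
$M{\left(c,u \right)} = u - c + u c^{2}$ ($M{\left(c,u \right)} = c^{2} u - \left(c - u\right) = u c^{2} - \left(c - u\right) = u - c + u c^{2}$)
$\left(V + M{\left(3,S{\left(3 \right)} \right)}\right)^{2} = \left(-814 + \left(\left(-5 + 3\right) - 3 + \left(-5 + 3\right) 3^{2}\right)\right)^{2} = \left(-814 - 23\right)^{2} = \left(-837\right)^{2} = 700569$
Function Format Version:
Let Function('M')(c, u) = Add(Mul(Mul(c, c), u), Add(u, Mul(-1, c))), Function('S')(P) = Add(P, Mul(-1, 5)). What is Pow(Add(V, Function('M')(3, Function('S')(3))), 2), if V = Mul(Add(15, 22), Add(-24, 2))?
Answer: 700569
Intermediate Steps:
Function('S')(P) = Add(-5, P) (Function('S')(P) = Add(P, -5) = Add(-5, P))
V = -814 (V = Mul(37, -22) = -814)
Function('M')(c, u) = Add(u, Mul(-1, c), Mul(u, Pow(c, 2))) (Function('M')(c, u) = Add(Mul(Pow(c, 2), u), Add(u, Mul(-1, c))) = Add(Mul(u, Pow(c, 2)), Add(u, Mul(-1, c))) = Add(u, Mul(-1, c), Mul(u, Pow(c, 2))))
Pow(Add(V, Function('M')(3, Function('S')(3))), 2) = Pow(Add(-814, Add(Add(-5, 3), Mul(-1, 3), Mul(Add(-5, 3), Pow(3, 2)))), 2) = Pow(Add(-814, Add(-2, -3, Mul(-2, 9))), 2) = Pow(Add(-814, Add(-2, -3, -18)), 2) = Pow(Add(-814, -23), 2) = Pow(-837, 2) = 700569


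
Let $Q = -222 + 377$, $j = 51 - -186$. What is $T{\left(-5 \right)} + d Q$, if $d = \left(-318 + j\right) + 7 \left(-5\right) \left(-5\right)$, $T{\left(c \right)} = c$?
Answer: $14565$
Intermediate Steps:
$j = 237$ ($j = 51 + 186 = 237$)
$Q = 155$
$d = 94$ ($d = \left(-318 + 237\right) + 7 \left(-5\right) \left(-5\right) = -81 - -175 = -81 + 175 = 94$)
$T{\left(-5 \right)} + d Q = -5 + 94 \cdot 155 = -5 + 14570 = 14565$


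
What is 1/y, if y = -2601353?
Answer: -1/2601353 ≈ -3.8442e-7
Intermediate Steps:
1/y = 1/(-2601353) = -1/2601353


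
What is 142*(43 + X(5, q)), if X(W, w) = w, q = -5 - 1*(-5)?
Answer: 6106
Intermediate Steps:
q = 0 (q = -5 + 5 = 0)
142*(43 + X(5, q)) = 142*(43 + 0) = 142*43 = 6106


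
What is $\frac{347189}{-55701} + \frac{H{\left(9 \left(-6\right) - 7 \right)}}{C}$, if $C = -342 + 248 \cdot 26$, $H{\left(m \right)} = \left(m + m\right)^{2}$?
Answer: $- \frac{645441175}{170055153} \approx -3.7955$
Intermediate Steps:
$H{\left(m \right)} = 4 m^{2}$ ($H{\left(m \right)} = \left(2 m\right)^{2} = 4 m^{2}$)
$C = 6106$ ($C = -342 + 6448 = 6106$)
$\frac{347189}{-55701} + \frac{H{\left(9 \left(-6\right) - 7 \right)}}{C} = \frac{347189}{-55701} + \frac{4 \left(9 \left(-6\right) - 7\right)^{2}}{6106} = 347189 \left(- \frac{1}{55701}\right) + 4 \left(-54 - 7\right)^{2} \cdot \frac{1}{6106} = - \frac{347189}{55701} + 4 \left(-61\right)^{2} \cdot \frac{1}{6106} = - \frac{347189}{55701} + 4 \cdot 3721 \cdot \frac{1}{6106} = - \frac{347189}{55701} + 14884 \cdot \frac{1}{6106} = - \frac{347189}{55701} + \frac{7442}{3053} = - \frac{645441175}{170055153}$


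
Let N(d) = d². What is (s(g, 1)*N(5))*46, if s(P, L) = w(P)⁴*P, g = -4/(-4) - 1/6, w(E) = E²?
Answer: 1123046875/5038848 ≈ 222.88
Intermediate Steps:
g = ⅚ (g = -4*(-¼) - 1*⅙ = 1 - ⅙ = ⅚ ≈ 0.83333)
s(P, L) = P⁹ (s(P, L) = (P²)⁴*P = P⁸*P = P⁹)
(s(g, 1)*N(5))*46 = ((⅚)⁹*5²)*46 = ((1953125/10077696)*25)*46 = (48828125/10077696)*46 = 1123046875/5038848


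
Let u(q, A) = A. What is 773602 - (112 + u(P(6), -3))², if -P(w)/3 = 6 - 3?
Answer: 761721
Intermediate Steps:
P(w) = -9 (P(w) = -3*(6 - 3) = -3*3 = -9)
773602 - (112 + u(P(6), -3))² = 773602 - (112 - 3)² = 773602 - 1*109² = 773602 - 1*11881 = 773602 - 11881 = 761721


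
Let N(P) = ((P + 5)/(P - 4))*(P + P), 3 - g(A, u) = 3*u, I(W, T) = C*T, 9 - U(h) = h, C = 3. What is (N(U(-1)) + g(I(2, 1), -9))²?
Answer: 6400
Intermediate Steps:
U(h) = 9 - h
I(W, T) = 3*T
g(A, u) = 3 - 3*u
N(P) = 2*P*(5 + P)/(-4 + P) (N(P) = ((5 + P)/(-4 + P))*(2*P) = 2*P*(5 + P)/(-4 + P))
(N(U(-1)) + g(I(2, 1), -9))² = (2*(9 - 1*(-1))*(5 + (9 - 1*(-1)))/(-4 + (9 - 1*(-1))) + (3 - 3*(-9)))² = (2*(9 + 1)*(5 + (9 + 1))/(-4 + (9 + 1)) + (3 + 27))² = (2*10*(5 + 10)/(-4 + 10) + 30)² = (2*10*15/6 + 30)² = (2*10*(⅙)*15 + 30)² = (50 + 30)² = 80² = 6400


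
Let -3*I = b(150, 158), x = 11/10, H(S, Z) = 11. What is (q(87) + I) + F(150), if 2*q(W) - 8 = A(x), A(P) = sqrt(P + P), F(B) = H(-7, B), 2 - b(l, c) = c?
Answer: 67 + sqrt(55)/10 ≈ 67.742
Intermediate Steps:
b(l, c) = 2 - c
F(B) = 11
x = 11/10 (x = 11*(1/10) = 11/10 ≈ 1.1000)
I = 52 (I = -(2 - 1*158)/3 = -(2 - 158)/3 = -1/3*(-156) = 52)
A(P) = sqrt(2)*sqrt(P) (A(P) = sqrt(2*P) = sqrt(2)*sqrt(P))
q(W) = 4 + sqrt(55)/10 (q(W) = 4 + (sqrt(2)*sqrt(11/10))/2 = 4 + (sqrt(2)*(sqrt(110)/10))/2 = 4 + (sqrt(55)/5)/2 = 4 + sqrt(55)/10)
(q(87) + I) + F(150) = ((4 + sqrt(55)/10) + 52) + 11 = (56 + sqrt(55)/10) + 11 = 67 + sqrt(55)/10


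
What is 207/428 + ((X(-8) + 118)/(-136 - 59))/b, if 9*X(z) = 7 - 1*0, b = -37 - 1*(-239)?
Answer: 36463019/75865140 ≈ 0.48063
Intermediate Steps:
b = 202 (b = -37 + 239 = 202)
X(z) = 7/9 (X(z) = (7 - 1*0)/9 = (7 + 0)/9 = (⅑)*7 = 7/9)
207/428 + ((X(-8) + 118)/(-136 - 59))/b = 207/428 + ((7/9 + 118)/(-136 - 59))/202 = 207*(1/428) + ((1069/9)/(-195))*(1/202) = 207/428 + ((1069/9)*(-1/195))*(1/202) = 207/428 - 1069/1755*1/202 = 207/428 - 1069/354510 = 36463019/75865140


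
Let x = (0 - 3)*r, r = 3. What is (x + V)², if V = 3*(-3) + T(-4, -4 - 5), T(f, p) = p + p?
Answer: 1296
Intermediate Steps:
T(f, p) = 2*p
V = -27 (V = 3*(-3) + 2*(-4 - 5) = -9 + 2*(-9) = -9 - 18 = -27)
x = -9 (x = (0 - 3)*3 = -3*3 = -9)
(x + V)² = (-9 - 27)² = (-36)² = 1296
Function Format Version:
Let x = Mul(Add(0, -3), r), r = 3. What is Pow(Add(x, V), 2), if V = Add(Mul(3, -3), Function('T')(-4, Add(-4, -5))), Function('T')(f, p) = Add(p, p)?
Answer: 1296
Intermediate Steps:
Function('T')(f, p) = Mul(2, p)
V = -27 (V = Add(Mul(3, -3), Mul(2, Add(-4, -5))) = Add(-9, Mul(2, -9)) = Add(-9, -18) = -27)
x = -9 (x = Mul(Add(0, -3), 3) = Mul(-3, 3) = -9)
Pow(Add(x, V), 2) = Pow(Add(-9, -27), 2) = Pow(-36, 2) = 1296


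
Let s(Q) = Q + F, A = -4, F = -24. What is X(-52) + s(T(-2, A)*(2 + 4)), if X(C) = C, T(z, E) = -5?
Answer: -106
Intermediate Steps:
s(Q) = -24 + Q (s(Q) = Q - 24 = -24 + Q)
X(-52) + s(T(-2, A)*(2 + 4)) = -52 + (-24 - 5*(2 + 4)) = -52 + (-24 - 5*6) = -52 + (-24 - 30) = -52 - 54 = -106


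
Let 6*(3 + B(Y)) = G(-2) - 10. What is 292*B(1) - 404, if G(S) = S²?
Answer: -1572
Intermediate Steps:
B(Y) = -4 (B(Y) = -3 + ((-2)² - 10)/6 = -3 + (4 - 10)/6 = -3 + (⅙)*(-6) = -3 - 1 = -4)
292*B(1) - 404 = 292*(-4) - 404 = -1168 - 404 = -1572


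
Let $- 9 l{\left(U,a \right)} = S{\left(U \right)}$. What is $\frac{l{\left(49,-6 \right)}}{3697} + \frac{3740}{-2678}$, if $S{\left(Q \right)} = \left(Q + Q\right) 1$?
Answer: $- \frac{62351732}{44552547} \approx -1.3995$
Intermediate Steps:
$S{\left(Q \right)} = 2 Q$ ($S{\left(Q \right)} = 2 Q 1 = 2 Q$)
$l{\left(U,a \right)} = - \frac{2 U}{9}$
$\frac{l{\left(49,-6 \right)}}{3697} + \frac{3740}{-2678} = \frac{\left(- \frac{2}{9}\right) 49}{3697} + \frac{3740}{-2678} = \left(- \frac{98}{9}\right) \frac{1}{3697} + 3740 \left(- \frac{1}{2678}\right) = - \frac{98}{33273} - \frac{1870}{1339} = - \frac{62351732}{44552547}$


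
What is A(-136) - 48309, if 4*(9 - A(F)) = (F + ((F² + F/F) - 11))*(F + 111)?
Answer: 132775/2 ≈ 66388.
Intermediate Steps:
A(F) = 9 - (111 + F)*(-10 + F + F²)/4 (A(F) = 9 - (F + ((F² + F/F) - 11))*(F + 111)/4 = 9 - (F + ((F² + 1) - 11))*(111 + F)/4 = 9 - (F + ((1 + F²) - 11))*(111 + F)/4 = 9 - (F + (-10 + F²))*(111 + F)/4 = 9 - (-10 + F + F²)*(111 + F)/4 = 9 - (111 + F)*(-10 + F + F²)/4)
A(-136) - 48309 = (573/2 - 28*(-136)² - 101/4*(-136) - ¼*(-136)³) - 48309 = (573/2 - 28*18496 + 3434 - ¼*(-2515456)) - 48309 = (573/2 - 517888 + 3434 + 628864) - 48309 = 229393/2 - 48309 = 132775/2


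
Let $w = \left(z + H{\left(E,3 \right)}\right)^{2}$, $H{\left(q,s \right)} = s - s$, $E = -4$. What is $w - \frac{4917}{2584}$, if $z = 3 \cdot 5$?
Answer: $\frac{576483}{2584} \approx 223.1$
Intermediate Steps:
$H{\left(q,s \right)} = 0$
$z = 15$
$w = 225$ ($w = \left(15 + 0\right)^{2} = 15^{2} = 225$)
$w - \frac{4917}{2584} = 225 - \frac{4917}{2584} = \frac{576483}{2584}$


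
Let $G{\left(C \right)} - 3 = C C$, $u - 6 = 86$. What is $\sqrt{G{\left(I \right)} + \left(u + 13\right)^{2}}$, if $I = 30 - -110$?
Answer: $2 \sqrt{7657} \approx 175.01$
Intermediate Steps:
$u = 92$ ($u = 6 + 86 = 92$)
$I = 140$ ($I = 30 + 110 = 140$)
$G{\left(C \right)} = 3 + C^{2}$ ($G{\left(C \right)} = 3 + C C = 3 + C^{2}$)
$\sqrt{G{\left(I \right)} + \left(u + 13\right)^{2}} = \sqrt{\left(3 + 140^{2}\right) + \left(92 + 13\right)^{2}} = \sqrt{\left(3 + 19600\right) + 105^{2}} = \sqrt{19603 + 11025} = \sqrt{30628} = 2 \sqrt{7657}$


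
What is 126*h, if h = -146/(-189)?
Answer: 292/3 ≈ 97.333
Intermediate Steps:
h = 146/189 (h = -146*(-1/189) = 146/189 ≈ 0.77249)
126*h = 126*(146/189) = 292/3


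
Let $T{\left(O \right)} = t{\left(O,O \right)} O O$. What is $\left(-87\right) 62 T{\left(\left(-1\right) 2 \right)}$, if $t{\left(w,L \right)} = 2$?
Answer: $-43152$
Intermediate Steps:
$T{\left(O \right)} = 2 O^{2}$ ($T{\left(O \right)} = 2 O O = 2 O^{2}$)
$\left(-87\right) 62 T{\left(\left(-1\right) 2 \right)} = \left(-87\right) 62 \cdot 2 \left(\left(-1\right) 2\right)^{2} = - 5394 \cdot 2 \left(-2\right)^{2} = - 5394 \cdot 2 \cdot 4 = \left(-5394\right) 8 = -43152$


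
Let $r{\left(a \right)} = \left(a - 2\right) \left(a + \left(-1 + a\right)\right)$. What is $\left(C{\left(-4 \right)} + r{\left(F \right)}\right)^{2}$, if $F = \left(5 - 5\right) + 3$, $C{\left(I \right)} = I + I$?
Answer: $9$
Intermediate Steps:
$C{\left(I \right)} = 2 I$
$F = 3$ ($F = 0 + 3 = 3$)
$r{\left(a \right)} = \left(-1 + 2 a\right) \left(-2 + a\right)$ ($r{\left(a \right)} = \left(-2 + a\right) \left(-1 + 2 a\right) = \left(-1 + 2 a\right) \left(-2 + a\right)$)
$\left(C{\left(-4 \right)} + r{\left(F \right)}\right)^{2} = \left(2 \left(-4\right) + \left(2 - 15 + 2 \cdot 3^{2}\right)\right)^{2} = \left(-8 + \left(2 - 15 + 2 \cdot 9\right)\right)^{2} = \left(-8 + \left(2 - 15 + 18\right)\right)^{2} = \left(-8 + 5\right)^{2} = \left(-3\right)^{2} = 9$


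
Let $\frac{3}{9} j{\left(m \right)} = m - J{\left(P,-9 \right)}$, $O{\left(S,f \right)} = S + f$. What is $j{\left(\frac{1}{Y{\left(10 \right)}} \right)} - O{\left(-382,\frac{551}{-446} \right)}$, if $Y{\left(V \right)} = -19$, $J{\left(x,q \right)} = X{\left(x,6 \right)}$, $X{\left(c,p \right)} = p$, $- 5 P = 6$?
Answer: $\frac{3093667}{8474} \approx 365.08$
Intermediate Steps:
$P = - \frac{6}{5}$ ($P = \left(- \frac{1}{5}\right) 6 = - \frac{6}{5} \approx -1.2$)
$J{\left(x,q \right)} = 6$
$j{\left(m \right)} = -18 + 3 m$ ($j{\left(m \right)} = 3 \left(m - 6\right) = 3 \left(-6 + m\right) = -18 + 3 m$)
$j{\left(\frac{1}{Y{\left(10 \right)}} \right)} - O{\left(-382,\frac{551}{-446} \right)} = \left(-18 + \frac{3}{-19}\right) - \left(-382 + \frac{551}{-446}\right) = \left(-18 + 3 \left(- \frac{1}{19}\right)\right) - \left(-382 + 551 \left(- \frac{1}{446}\right)\right) = \left(-18 - \frac{3}{19}\right) - \left(-382 - \frac{551}{446}\right) = - \frac{345}{19} - - \frac{170923}{446} = - \frac{345}{19} + \frac{170923}{446} = \frac{3093667}{8474}$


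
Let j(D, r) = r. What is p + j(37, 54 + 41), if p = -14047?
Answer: -13952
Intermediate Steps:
p + j(37, 54 + 41) = -14047 + (54 + 41) = -14047 + 95 = -13952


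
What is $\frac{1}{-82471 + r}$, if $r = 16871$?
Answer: $- \frac{1}{65600} \approx -1.5244 \cdot 10^{-5}$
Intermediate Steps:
$\frac{1}{-82471 + r} = \frac{1}{-82471 + 16871} = \frac{1}{-65600} = - \frac{1}{65600}$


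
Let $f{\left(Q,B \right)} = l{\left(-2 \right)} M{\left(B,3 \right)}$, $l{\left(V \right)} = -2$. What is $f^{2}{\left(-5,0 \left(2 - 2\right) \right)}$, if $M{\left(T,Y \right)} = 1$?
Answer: $4$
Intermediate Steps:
$f{\left(Q,B \right)} = -2$ ($f{\left(Q,B \right)} = \left(-2\right) 1 = -2$)
$f^{2}{\left(-5,0 \left(2 - 2\right) \right)} = \left(-2\right)^{2} = 4$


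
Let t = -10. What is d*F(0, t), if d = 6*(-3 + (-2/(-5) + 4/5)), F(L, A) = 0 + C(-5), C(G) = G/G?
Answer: -54/5 ≈ -10.800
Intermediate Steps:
C(G) = 1
F(L, A) = 1 (F(L, A) = 0 + 1 = 1)
d = -54/5 (d = 6*(-3 + (-2*(-⅕) + 4*(⅕))) = 6*(-3 + (⅖ + ⅘)) = 6*(-3 + 6/5) = 6*(-9/5) = -54/5 ≈ -10.800)
d*F(0, t) = -54/5*1 = -54/5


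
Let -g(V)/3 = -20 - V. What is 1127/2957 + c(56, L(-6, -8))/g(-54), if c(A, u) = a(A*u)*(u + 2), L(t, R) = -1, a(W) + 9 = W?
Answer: 307159/301614 ≈ 1.0184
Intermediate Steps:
g(V) = 60 + 3*V (g(V) = -3*(-20 - V) = 60 + 3*V)
a(W) = -9 + W
c(A, u) = (-9 + A*u)*(2 + u) (c(A, u) = (-9 + A*u)*(u + 2) = (-9 + A*u)*(2 + u))
1127/2957 + c(56, L(-6, -8))/g(-54) = 1127/2957 + ((-9 + 56*(-1))*(2 - 1))/(60 + 3*(-54)) = 1127*(1/2957) + ((-9 - 56)*1)/(60 - 162) = 1127/2957 - 65*1/(-102) = 1127/2957 - 65*(-1/102) = 1127/2957 + 65/102 = 307159/301614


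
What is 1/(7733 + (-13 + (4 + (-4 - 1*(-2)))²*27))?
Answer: 1/7828 ≈ 0.00012775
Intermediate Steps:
1/(7733 + (-13 + (4 + (-4 - 1*(-2)))²*27)) = 1/(7733 + (-13 + (4 + (-4 + 2))²*27)) = 1/(7733 + (-13 + (4 - 2)²*27)) = 1/(7733 + (-13 + 2²*27)) = 1/(7733 + (-13 + 4*27)) = 1/(7733 + (-13 + 108)) = 1/(7733 + 95) = 1/7828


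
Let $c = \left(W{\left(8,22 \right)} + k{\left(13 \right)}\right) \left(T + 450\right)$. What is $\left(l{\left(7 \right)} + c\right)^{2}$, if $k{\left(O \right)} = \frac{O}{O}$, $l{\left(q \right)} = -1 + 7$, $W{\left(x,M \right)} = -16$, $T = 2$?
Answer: $45887076$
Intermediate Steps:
$l{\left(q \right)} = 6$
$k{\left(O \right)} = 1$
$c = -6780$ ($c = \left(-16 + 1\right) \left(2 + 450\right) = \left(-15\right) 452 = -6780$)
$\left(l{\left(7 \right)} + c\right)^{2} = \left(6 - 6780\right)^{2} = \left(-6774\right)^{2} = 45887076$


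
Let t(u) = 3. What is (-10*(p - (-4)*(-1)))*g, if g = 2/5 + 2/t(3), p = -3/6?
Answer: 48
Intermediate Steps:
p = -½ (p = -3*⅙ = -½ ≈ -0.50000)
g = 16/15 (g = 2/5 + 2/3 = 2*(⅕) + 2*(⅓) = ⅖ + ⅔ = 16/15 ≈ 1.0667)
(-10*(p - (-4)*(-1)))*g = -10*(-½ - (-4)*(-1))*(16/15) = -10*(-½ - 1*4)*(16/15) = -10*(-½ - 4)*(16/15) = -10*(-9/2)*(16/15) = 45*(16/15) = 48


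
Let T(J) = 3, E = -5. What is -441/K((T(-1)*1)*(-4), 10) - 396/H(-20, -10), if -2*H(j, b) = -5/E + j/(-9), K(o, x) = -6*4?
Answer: 61287/232 ≈ 264.17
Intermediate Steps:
K(o, x) = -24
H(j, b) = -1/2 + j/18 (H(j, b) = -(-5/(-5) + j/(-9))/2 = -(-5*(-1/5) + j*(-1/9))/2 = -(1 - j/9)/2 = -1/2 + j/18)
-441/K((T(-1)*1)*(-4), 10) - 396/H(-20, -10) = -441/(-24) - 396/(-1/2 + (1/18)*(-20)) = -441*(-1/24) - 396/(-1/2 - 10/9) = 147/8 - 396/(-29/18) = 147/8 - 396*(-18/29) = 147/8 + 7128/29 = 61287/232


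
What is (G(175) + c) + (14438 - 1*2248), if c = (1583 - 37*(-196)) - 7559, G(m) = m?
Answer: 13641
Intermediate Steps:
c = 1276 (c = (1583 + 7252) - 7559 = 8835 - 7559 = 1276)
(G(175) + c) + (14438 - 1*2248) = (175 + 1276) + (14438 - 1*2248) = 1451 + (14438 - 2248) = 1451 + 12190 = 13641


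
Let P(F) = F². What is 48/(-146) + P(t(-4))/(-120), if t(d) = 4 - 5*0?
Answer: -506/1095 ≈ -0.46210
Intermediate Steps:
t(d) = 4 (t(d) = 4 + 0 = 4)
48/(-146) + P(t(-4))/(-120) = 48/(-146) + 4²/(-120) = 48*(-1/146) + 16*(-1/120) = -24/73 - 2/15 = -506/1095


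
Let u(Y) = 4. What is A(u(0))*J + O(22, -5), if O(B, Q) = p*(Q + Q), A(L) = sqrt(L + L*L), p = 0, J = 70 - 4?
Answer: 132*sqrt(5) ≈ 295.16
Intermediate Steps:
J = 66
A(L) = sqrt(L + L**2)
O(B, Q) = 0 (O(B, Q) = 0*(Q + Q) = 0*(2*Q) = 0)
A(u(0))*J + O(22, -5) = sqrt(4*(1 + 4))*66 + 0 = sqrt(4*5)*66 + 0 = sqrt(20)*66 + 0 = (2*sqrt(5))*66 + 0 = 132*sqrt(5) + 0 = 132*sqrt(5)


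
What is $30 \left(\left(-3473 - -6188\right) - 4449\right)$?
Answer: $-52020$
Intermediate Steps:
$30 \left(\left(-3473 - -6188\right) - 4449\right) = 30 \left(\left(-3473 + 6188\right) - 4449\right) = 30 \left(2715 - 4449\right) = 30 \left(-1734\right) = -52020$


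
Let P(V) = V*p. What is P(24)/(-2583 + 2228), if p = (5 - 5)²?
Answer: 0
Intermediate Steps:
p = 0 (p = 0² = 0)
P(V) = 0 (P(V) = V*0 = 0)
P(24)/(-2583 + 2228) = 0/(-2583 + 2228) = 0/(-355) = 0*(-1/355) = 0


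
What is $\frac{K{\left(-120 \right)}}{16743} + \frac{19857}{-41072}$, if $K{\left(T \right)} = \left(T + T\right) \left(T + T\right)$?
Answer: $\frac{677760483}{229222832} \approx 2.9568$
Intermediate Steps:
$K{\left(T \right)} = 4 T^{2}$ ($K{\left(T \right)} = 2 T 2 T = 4 T^{2}$)
$\frac{K{\left(-120 \right)}}{16743} + \frac{19857}{-41072} = \frac{4 \left(-120\right)^{2}}{16743} + \frac{19857}{-41072} = 4 \cdot 14400 \cdot \frac{1}{16743} + 19857 \left(- \frac{1}{41072}\right) = 57600 \cdot \frac{1}{16743} - \frac{19857}{41072} = \frac{19200}{5581} - \frac{19857}{41072} = \frac{677760483}{229222832}$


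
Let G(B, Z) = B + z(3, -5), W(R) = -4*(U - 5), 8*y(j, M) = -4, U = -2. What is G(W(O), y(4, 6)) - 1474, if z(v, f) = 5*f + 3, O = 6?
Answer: -1468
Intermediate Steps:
y(j, M) = -½ (y(j, M) = (⅛)*(-4) = -½)
z(v, f) = 3 + 5*f
W(R) = 28 (W(R) = -4*(-2 - 5) = -4*(-7) = 28)
G(B, Z) = -22 + B (G(B, Z) = B + (3 + 5*(-5)) = B + (3 - 25) = B - 22 = -22 + B)
G(W(O), y(4, 6)) - 1474 = (-22 + 28) - 1474 = 6 - 1474 = -1468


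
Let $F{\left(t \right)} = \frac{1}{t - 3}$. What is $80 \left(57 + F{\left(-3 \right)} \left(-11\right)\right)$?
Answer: $\frac{14120}{3} \approx 4706.7$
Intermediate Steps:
$F{\left(t \right)} = \frac{1}{-3 + t}$
$80 \left(57 + F{\left(-3 \right)} \left(-11\right)\right) = 80 \left(57 + \frac{1}{-3 - 3} \left(-11\right)\right) = 80 \left(57 + \frac{1}{-6} \left(-11\right)\right) = 80 \left(57 - - \frac{11}{6}\right) = 80 \left(57 + \frac{11}{6}\right) = 80 \cdot \frac{353}{6} = \frac{14120}{3}$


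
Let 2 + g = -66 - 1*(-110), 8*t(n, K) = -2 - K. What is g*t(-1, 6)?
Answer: -42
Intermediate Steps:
t(n, K) = -1/4 - K/8 (t(n, K) = (-2 - K)/8 = -1/4 - K/8)
g = 42 (g = -2 + (-66 - 1*(-110)) = -2 + (-66 + 110) = -2 + 44 = 42)
g*t(-1, 6) = 42*(-1/4 - 1/8*6) = 42*(-1/4 - 3/4) = 42*(-1) = -42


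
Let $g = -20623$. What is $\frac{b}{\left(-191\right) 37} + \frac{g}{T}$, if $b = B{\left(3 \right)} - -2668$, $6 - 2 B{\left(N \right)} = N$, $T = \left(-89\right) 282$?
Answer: $\frac{39371815}{88683783} \approx 0.44396$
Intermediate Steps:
$T = -25098$
$B{\left(N \right)} = 3 - \frac{N}{2}$
$b = \frac{5339}{2}$ ($b = \left(3 - \frac{3}{2}\right) - -2668 = \left(3 - \frac{3}{2}\right) + 2668 = \frac{3}{2} + 2668 = \frac{5339}{2} \approx 2669.5$)
$\frac{b}{\left(-191\right) 37} + \frac{g}{T} = \frac{5339}{2 \left(\left(-191\right) 37\right)} - \frac{20623}{-25098} = \frac{5339}{2 \left(-7067\right)} - - \frac{20623}{25098} = \frac{5339}{2} \left(- \frac{1}{7067}\right) + \frac{20623}{25098} = - \frac{5339}{14134} + \frac{20623}{25098} = \frac{39371815}{88683783}$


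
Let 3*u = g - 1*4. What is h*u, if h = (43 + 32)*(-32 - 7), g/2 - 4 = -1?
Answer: -1950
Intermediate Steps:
g = 6 (g = 8 + 2*(-1) = 8 - 2 = 6)
u = ⅔ (u = (6 - 1*4)/3 = (6 - 4)/3 = (⅓)*2 = ⅔ ≈ 0.66667)
h = -2925 (h = 75*(-39) = -2925)
h*u = -2925*⅔ = -1950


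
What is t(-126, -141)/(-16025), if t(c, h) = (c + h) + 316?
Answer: -49/16025 ≈ -0.0030577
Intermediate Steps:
t(c, h) = 316 + c + h
t(-126, -141)/(-16025) = (316 - 126 - 141)/(-16025) = 49*(-1/16025) = -49/16025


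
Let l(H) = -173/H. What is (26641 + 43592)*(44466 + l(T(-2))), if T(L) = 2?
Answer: 6233810847/2 ≈ 3.1169e+9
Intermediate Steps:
(26641 + 43592)*(44466 + l(T(-2))) = (26641 + 43592)*(44466 - 173/2) = 70233*(44466 - 173*½) = 70233*(44466 - 173/2) = 70233*(88759/2) = 6233810847/2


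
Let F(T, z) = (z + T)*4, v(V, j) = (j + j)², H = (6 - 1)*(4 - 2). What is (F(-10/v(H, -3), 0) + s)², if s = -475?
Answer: 18361225/81 ≈ 2.2668e+5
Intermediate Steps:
H = 10 (H = 5*2 = 10)
v(V, j) = 4*j² (v(V, j) = (2*j)² = 4*j²)
F(T, z) = 4*T + 4*z (F(T, z) = (T + z)*4 = 4*T + 4*z)
(F(-10/v(H, -3), 0) + s)² = ((4*(-10/(4*(-3)²)) + 4*0) - 475)² = ((4*(-10/(4*9)) + 0) - 475)² = ((4*(-10/36) + 0) - 475)² = ((4*(-10*1/36) + 0) - 475)² = ((4*(-5/18) + 0) - 475)² = ((-10/9 + 0) - 475)² = (-10/9 - 475)² = (-4285/9)² = 18361225/81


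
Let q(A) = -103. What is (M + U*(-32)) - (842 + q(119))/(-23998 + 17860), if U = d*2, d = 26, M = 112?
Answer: -9525437/6138 ≈ -1551.9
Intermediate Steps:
U = 52 (U = 26*2 = 52)
(M + U*(-32)) - (842 + q(119))/(-23998 + 17860) = (112 + 52*(-32)) - (842 - 103)/(-23998 + 17860) = (112 - 1664) - 739/(-6138) = -1552 - 739*(-1)/6138 = -1552 - 1*(-739/6138) = -1552 + 739/6138 = -9525437/6138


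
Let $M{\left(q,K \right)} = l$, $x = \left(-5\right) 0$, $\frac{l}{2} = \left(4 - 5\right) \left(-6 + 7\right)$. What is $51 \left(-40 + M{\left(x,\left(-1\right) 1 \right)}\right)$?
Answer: $-2142$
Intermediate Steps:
$l = -2$ ($l = 2 \left(4 - 5\right) \left(-6 + 7\right) = 2 \left(\left(-1\right) 1\right) = 2 \left(-1\right) = -2$)
$x = 0$
$M{\left(q,K \right)} = -2$
$51 \left(-40 + M{\left(x,\left(-1\right) 1 \right)}\right) = 51 \left(-40 - 2\right) = 51 \left(-42\right) = -2142$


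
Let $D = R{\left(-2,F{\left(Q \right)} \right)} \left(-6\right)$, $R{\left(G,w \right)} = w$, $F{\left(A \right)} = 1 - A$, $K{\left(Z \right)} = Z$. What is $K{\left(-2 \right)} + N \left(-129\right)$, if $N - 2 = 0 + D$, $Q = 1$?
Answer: $-260$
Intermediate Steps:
$D = 0$ ($D = \left(1 - 1\right) \left(-6\right) = 0 \left(-6\right) = 0$)
$N = 2$ ($N = 2 + \left(0 + 0\right) = 2 + 0 = 2$)
$K{\left(-2 \right)} + N \left(-129\right) = -2 + 2 \left(-129\right) = -2 - 258 = -260$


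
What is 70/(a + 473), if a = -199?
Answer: 35/137 ≈ 0.25547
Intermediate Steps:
70/(a + 473) = 70/(-199 + 473) = 70/274 = 70*(1/274) = 35/137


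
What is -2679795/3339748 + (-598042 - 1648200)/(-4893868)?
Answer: -1403170192511/4086071466316 ≈ -0.34340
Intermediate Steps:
-2679795/3339748 + (-598042 - 1648200)/(-4893868) = -2679795*1/3339748 - 2246242*(-1/4893868) = -2679795/3339748 + 1123121/2446934 = -1403170192511/4086071466316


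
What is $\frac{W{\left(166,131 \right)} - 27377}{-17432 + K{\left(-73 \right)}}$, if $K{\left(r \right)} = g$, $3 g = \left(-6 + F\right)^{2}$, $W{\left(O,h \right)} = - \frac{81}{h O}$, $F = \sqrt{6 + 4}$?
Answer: $\frac{9331959563025}{5936790781076} - \frac{5358062907 \sqrt{10}}{14841976952690} \approx 1.5707$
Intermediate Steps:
$F = \sqrt{10} \approx 3.1623$
$W{\left(O,h \right)} = - \frac{81}{O h}$
$g = \frac{\left(-6 + \sqrt{10}\right)^{2}}{3} \approx 2.6842$
$K{\left(r \right)} = \frac{\left(6 - \sqrt{10}\right)^{2}}{3}$
$\frac{W{\left(166,131 \right)} - 27377}{-17432 + K{\left(-73 \right)}} = \frac{- \frac{81}{166 \cdot 131} - 27377}{-17432 + \frac{\left(6 - \sqrt{10}\right)^{2}}{3}} = \frac{\left(-81\right) \frac{1}{166} \cdot \frac{1}{131} - 27377}{-17432 + \frac{\left(6 - \sqrt{10}\right)^{2}}{3}} = \frac{- \frac{81}{21746} - 27377}{-17432 + \frac{\left(6 - \sqrt{10}\right)^{2}}{3}} = - \frac{595340323}{21746 \left(-17432 + \frac{\left(6 - \sqrt{10}\right)^{2}}{3}\right)}$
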